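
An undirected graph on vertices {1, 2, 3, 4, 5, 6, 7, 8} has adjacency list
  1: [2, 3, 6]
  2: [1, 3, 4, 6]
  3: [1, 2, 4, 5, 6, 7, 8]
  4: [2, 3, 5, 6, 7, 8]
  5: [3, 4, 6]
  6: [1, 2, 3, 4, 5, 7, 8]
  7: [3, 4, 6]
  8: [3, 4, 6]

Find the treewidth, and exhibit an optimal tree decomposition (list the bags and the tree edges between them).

Treewidth 3.
Bags: B1 = {3, 4, 6, 7}  B2 = {2, 3, 4, 6}  B3 = {3, 4, 5, 6}  B4 = {3, 4, 6, 8}  B5 = {1, 2, 3, 6}
Tree: B1–B2, B1–B3, B2–B4, B2–B5

Every bag has size at most 4, so the width is 4 − 1 = 3 and tw(G) ≤ 3. Conversely, {1, 2, 3, 6} is a clique of size 4, and the vertices of any clique must share a bag in every tree decomposition; so some bag has ≥ 4 vertices and tw(G) ≥ 3. Combining the bounds, tw(G) = 3.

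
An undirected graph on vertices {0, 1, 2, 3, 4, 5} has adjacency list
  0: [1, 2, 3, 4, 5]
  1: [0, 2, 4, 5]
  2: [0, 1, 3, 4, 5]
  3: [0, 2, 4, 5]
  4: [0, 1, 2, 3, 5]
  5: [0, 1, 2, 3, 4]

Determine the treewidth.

A width-4 tree decomposition is:
Bags: B1 = {0, 1, 2, 4, 5}  B2 = {0, 2, 3, 4, 5}
Tree: B1–B2
Every bag has size at most 5, so the width is 5 − 1 = 4 and tw(G) ≤ 4. For the lower bound, the 5 vertices {0, 1, 2, 4, 5} are pairwise adjacent, and any tree decomposition puts a clique entirely inside one bag — forcing width ≥ 4. Hence tw(G) = 4 exactly.

4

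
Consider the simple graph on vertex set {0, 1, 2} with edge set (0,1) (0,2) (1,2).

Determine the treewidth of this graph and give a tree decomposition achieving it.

Treewidth 2.
One optimal decomposition is:
Bags: B1 = {0, 1, 2}
Tree: (single bag)

A single bag containing all 3 vertices is trivially a valid decomposition of width 2. On the other hand G contains the 3-clique {0, 1, 2}. A clique must lie in a single bag of any decomposition, so no decomposition can have width below 2. Combining the bounds, tw(G) = 2.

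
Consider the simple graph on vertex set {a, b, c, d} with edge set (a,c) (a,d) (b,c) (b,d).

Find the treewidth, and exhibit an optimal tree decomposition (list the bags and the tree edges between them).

Treewidth 2.
One such decomposition:
Bags: B1 = {a, c, d}  B2 = {b, c, d}
Tree: B1–B2

The largest bag has 3 vertices, giving width 2; this decomposition certifies tw(G) ≤ 2. For the lower bound, G contains the cycle d–a–c–b–d, so G is not a forest; only forests have treewidth ≤ 1, hence tw(G) ≥ 2. Hence tw(G) = 2 exactly.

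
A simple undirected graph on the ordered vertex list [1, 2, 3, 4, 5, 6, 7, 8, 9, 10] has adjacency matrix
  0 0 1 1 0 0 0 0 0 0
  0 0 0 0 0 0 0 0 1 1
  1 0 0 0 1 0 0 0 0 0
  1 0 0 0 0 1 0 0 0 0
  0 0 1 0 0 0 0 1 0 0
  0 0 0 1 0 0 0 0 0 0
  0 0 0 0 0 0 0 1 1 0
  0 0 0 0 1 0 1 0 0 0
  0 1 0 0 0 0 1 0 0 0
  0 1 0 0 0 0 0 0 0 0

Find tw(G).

A width-1 tree decomposition is:
Bags: B1 = {2, 10}  B2 = {2, 9}  B3 = {7, 9}  B4 = {7, 8}  B5 = {5, 8}  B6 = {3, 5}  B7 = {1, 3}  B8 = {1, 4}  B9 = {4, 6}
Tree: B1–B2, B2–B3, B3–B4, B4–B5, B5–B6, B6–B7, B7–B8, B8–B9
The largest bag has 2 vertices, giving width 1; this decomposition certifies tw(G) ≤ 1. G has an edge, so its treewidth is at least 1. The upper and lower bounds meet at 1, so that is the treewidth.

1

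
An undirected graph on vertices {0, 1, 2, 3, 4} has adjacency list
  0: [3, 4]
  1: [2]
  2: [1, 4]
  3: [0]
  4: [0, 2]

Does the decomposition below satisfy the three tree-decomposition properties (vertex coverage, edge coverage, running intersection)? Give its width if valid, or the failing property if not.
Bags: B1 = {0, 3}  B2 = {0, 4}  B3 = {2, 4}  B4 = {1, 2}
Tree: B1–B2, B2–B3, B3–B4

Yes; width 1.

Checking the three conditions: (i) the bags cover all of {0, 1, 2, 3, 4}; (ii) for each edge, some bag contains both endpoints; (iii) the bags containing any fixed vertex form a subtree. All hold, so the decomposition is valid with width 2 − 1 = 1.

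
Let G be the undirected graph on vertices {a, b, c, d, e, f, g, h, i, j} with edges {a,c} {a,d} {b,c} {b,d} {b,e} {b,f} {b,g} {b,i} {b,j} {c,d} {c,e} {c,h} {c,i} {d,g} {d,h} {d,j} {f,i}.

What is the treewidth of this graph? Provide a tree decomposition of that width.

Treewidth 2.
Bags: B1 = {b, c, i}  B2 = {b, c, d}  B3 = {a, c, d}  B4 = {b, c, e}  B5 = {b, d, j}  B6 = {c, d, h}  B7 = {b, d, g}  B8 = {b, f, i}
Tree: B1–B2, B2–B3, B2–B4, B2–B5, B3–B6, B2–B7, B1–B8

The largest bag has 3 vertices, giving width 2; this decomposition certifies tw(G) ≤ 2. On the other hand G contains the 3-clique {c, d, h}. A clique must lie in a single bag of any decomposition, so no decomposition can have width below 2. The upper and lower bounds meet at 2, so that is the treewidth.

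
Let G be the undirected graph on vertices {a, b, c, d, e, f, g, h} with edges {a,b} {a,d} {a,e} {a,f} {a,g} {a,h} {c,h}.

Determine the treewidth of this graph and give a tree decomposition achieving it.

Treewidth 1.
Bags: B1 = {a, b}  B2 = {a, d}  B3 = {a, g}  B4 = {a, h}  B5 = {a, e}  B6 = {a, f}  B7 = {c, h}
Tree: B1–B2, B1–B3, B3–B4, B1–B5, B2–B6, B4–B7

Every bag has size at most 2, so the width is 2 − 1 = 1 and tw(G) ≤ 1. G has an edge, so its treewidth is at least 1. Hence tw(G) = 1 exactly.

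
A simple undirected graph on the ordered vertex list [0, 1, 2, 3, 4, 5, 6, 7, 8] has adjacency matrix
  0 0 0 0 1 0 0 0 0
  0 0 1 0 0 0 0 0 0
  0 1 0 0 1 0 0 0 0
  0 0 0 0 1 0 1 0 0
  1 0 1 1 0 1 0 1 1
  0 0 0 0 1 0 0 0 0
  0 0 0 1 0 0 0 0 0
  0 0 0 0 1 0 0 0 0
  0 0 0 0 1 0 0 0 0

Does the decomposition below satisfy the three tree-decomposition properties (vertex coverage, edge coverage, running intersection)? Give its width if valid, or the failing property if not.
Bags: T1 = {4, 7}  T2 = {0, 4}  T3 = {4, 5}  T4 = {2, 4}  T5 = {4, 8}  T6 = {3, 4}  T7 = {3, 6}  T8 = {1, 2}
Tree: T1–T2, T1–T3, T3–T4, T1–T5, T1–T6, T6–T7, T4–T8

Yes; width 1.

Every vertex of G appears in some bag (union = {0, 1, 2, 3, 4, 5, 6, 7, 8}); every edge is covered by a bag; and for each vertex v the set of bags containing v is connected in the bag tree. The decomposition is therefore valid. The largest bag has 2 vertices, so the width is 1.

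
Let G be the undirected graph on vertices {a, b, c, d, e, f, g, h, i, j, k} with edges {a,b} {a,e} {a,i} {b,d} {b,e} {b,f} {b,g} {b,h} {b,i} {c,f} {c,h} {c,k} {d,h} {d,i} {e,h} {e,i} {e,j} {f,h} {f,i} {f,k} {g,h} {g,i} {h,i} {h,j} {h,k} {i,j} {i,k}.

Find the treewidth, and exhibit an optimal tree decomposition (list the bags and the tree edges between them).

Each bag holds 4 vertices, so the decomposition has width 3, which upper-bounds the treewidth. Conversely, {c, f, h, k} is a clique of size 4, and the vertices of any clique must share a bag in every tree decomposition; so some bag has ≥ 4 vertices and tw(G) ≥ 3. Combining the bounds, tw(G) = 3.

Treewidth 3.
Bags: B1 = {b, e, h, i}  B2 = {b, f, h, i}  B3 = {a, b, e, i}  B4 = {f, h, i, k}  B5 = {b, d, h, i}  B6 = {e, h, i, j}  B7 = {c, f, h, k}  B8 = {b, g, h, i}
Tree: B1–B2, B1–B3, B2–B4, B1–B5, B1–B6, B4–B7, B1–B8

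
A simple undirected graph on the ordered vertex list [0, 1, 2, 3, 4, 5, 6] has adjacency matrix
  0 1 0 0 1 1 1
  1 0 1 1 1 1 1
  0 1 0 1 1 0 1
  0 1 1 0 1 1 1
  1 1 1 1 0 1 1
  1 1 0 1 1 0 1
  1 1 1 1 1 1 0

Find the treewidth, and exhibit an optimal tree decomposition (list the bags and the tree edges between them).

Every bag has size at most 5, so the width is 5 − 1 = 4 and tw(G) ≤ 4. On the other hand G contains the 5-clique {0, 1, 4, 5, 6}. A clique must lie in a single bag of any decomposition, so no decomposition can have width below 4. Therefore the treewidth is 4.

Treewidth 4.
One optimal decomposition is:
Bags: B1 = {1, 2, 3, 4, 6}  B2 = {1, 3, 4, 5, 6}  B3 = {0, 1, 4, 5, 6}
Tree: B1–B2, B2–B3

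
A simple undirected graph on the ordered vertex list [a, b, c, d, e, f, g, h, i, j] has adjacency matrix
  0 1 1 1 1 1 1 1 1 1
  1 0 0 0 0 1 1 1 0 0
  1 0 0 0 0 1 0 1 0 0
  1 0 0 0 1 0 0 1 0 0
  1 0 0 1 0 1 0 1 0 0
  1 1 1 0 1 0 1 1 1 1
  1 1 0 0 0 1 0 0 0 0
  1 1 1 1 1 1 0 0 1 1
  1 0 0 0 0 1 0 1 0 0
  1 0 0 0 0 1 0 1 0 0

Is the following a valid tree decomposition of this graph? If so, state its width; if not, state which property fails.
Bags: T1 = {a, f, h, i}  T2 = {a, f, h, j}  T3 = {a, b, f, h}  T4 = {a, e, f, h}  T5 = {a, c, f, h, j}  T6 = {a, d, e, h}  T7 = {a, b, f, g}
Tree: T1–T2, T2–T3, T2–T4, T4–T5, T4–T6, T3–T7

A tree decomposition must satisfy three properties: every vertex lies in some bag; for every edge, both endpoints lie together in some bag; and for every vertex, the bags containing it form a connected subtree. Here bags containing vertex j are not connected in the tree, so the decomposition is invalid.

No — bags containing vertex j are not connected in the tree.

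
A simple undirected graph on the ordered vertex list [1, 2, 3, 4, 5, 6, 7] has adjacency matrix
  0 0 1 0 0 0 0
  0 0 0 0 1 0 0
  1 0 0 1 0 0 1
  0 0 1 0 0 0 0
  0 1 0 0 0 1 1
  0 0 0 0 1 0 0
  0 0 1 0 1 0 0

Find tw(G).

1

A width-1 tree decomposition is:
Bags: B1 = {5, 7}  B2 = {5, 6}  B3 = {3, 7}  B4 = {3, 4}  B5 = {2, 5}  B6 = {1, 3}
Tree: B1–B2, B1–B3, B3–B4, B2–B5, B3–B6
The largest bag has 2 vertices, giving width 1; this decomposition certifies tw(G) ≤ 1. G has an edge, so its treewidth is at least 1. The upper and lower bounds meet at 1, so that is the treewidth.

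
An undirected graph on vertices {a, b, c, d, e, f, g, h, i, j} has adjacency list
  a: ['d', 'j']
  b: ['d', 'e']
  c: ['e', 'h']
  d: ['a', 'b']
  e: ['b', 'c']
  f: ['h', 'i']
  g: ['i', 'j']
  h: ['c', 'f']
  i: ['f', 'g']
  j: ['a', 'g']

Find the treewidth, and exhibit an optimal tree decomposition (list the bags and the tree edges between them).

Each bag holds 3 vertices, so the decomposition has width 2, which upper-bounds the treewidth. Since e–c–h–f–i–g–j–a–d–b–e is a cycle in G, G is not acyclic. Forests are exactly the graphs of treewidth ≤ 1, so tw(G) ≥ 2. Combining the bounds, tw(G) = 2.

Treewidth 2.
One optimal decomposition is:
Bags: B1 = {c, e, h}  B2 = {e, f, h}  B3 = {e, f, i}  B4 = {e, g, i}  B5 = {e, g, j}  B6 = {a, e, j}  B7 = {a, d, e}  B8 = {b, d, e}
Tree: B1–B2, B2–B3, B3–B4, B4–B5, B5–B6, B6–B7, B7–B8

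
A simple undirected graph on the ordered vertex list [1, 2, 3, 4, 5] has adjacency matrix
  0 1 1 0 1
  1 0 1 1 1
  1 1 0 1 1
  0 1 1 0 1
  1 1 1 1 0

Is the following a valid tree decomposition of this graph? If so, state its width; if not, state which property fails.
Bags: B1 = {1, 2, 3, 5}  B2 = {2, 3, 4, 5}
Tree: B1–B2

Yes; width 3.

Every vertex of G appears in some bag (union = {1, 2, 3, 4, 5}); every edge is covered by a bag; and for each vertex v the set of bags containing v is connected in the bag tree. The decomposition is therefore valid. The largest bag has 4 vertices, so the width is 3.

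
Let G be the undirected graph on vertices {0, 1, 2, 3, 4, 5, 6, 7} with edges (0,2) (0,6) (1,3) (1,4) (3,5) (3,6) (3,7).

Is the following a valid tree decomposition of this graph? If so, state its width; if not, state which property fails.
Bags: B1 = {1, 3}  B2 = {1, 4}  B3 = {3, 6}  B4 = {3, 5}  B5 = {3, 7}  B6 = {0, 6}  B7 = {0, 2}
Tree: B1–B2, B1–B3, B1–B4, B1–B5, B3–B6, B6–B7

Yes; width 1.

Checking the three conditions: (i) the bags cover all of {0, 1, 2, 3, 4, 5, 6, 7}; (ii) for each edge, some bag contains both endpoints; (iii) the bags containing any fixed vertex form a subtree. All hold, so the decomposition is valid with width 2 − 1 = 1.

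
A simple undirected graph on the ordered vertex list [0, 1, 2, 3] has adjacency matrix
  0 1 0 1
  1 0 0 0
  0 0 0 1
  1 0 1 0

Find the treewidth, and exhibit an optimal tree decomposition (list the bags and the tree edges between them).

Treewidth 1.
One optimal decomposition is:
Bags: B1 = {0, 1}  B2 = {0, 3}  B3 = {2, 3}
Tree: B1–B2, B2–B3

Every bag has size at most 2, so the width is 2 − 1 = 1 and tw(G) ≤ 1. Since G has at least one edge (e.g. 0–1), it is not an edgeless graph, so tw(G) ≥ 1. Hence tw(G) = 1 exactly.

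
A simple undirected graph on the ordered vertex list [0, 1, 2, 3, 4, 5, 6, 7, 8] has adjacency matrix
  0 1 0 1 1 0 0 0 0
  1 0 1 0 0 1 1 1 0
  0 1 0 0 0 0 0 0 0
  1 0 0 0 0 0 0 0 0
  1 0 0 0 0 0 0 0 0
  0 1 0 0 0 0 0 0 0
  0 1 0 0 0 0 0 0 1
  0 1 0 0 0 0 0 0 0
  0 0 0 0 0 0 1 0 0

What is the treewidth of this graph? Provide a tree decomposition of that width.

Every bag has size at most 2, so the width is 2 − 1 = 1 and tw(G) ≤ 1. G has an edge, so its treewidth is at least 1. Therefore the treewidth is 1.

Treewidth 1.
One such decomposition:
Bags: B1 = {0, 3}  B2 = {0, 1}  B3 = {1, 5}  B4 = {1, 2}  B5 = {1, 6}  B6 = {1, 7}  B7 = {0, 4}  B8 = {6, 8}
Tree: B1–B2, B2–B3, B3–B4, B4–B5, B5–B6, B1–B7, B5–B8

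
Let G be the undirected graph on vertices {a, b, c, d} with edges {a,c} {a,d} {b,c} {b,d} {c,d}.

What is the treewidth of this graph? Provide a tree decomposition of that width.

Treewidth 2.
Bags: B1 = {a, c, d}  B2 = {b, c, d}
Tree: B1–B2

The largest bag has 3 vertices, giving width 2; this decomposition certifies tw(G) ≤ 2. On the other hand G contains the 3-clique {a, c, d}. A clique must lie in a single bag of any decomposition, so no decomposition can have width below 2. Combining the bounds, tw(G) = 2.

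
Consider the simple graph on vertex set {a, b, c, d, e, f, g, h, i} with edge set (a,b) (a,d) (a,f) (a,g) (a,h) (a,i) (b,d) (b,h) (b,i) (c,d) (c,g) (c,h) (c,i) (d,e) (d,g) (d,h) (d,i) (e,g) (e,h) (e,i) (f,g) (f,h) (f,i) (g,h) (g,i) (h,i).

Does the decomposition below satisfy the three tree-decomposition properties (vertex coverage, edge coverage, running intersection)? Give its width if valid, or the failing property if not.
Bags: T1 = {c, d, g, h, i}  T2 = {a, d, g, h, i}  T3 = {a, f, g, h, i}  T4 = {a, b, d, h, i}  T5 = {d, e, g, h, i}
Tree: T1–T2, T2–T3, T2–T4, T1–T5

Yes; width 4.

Vertex coverage: the bags together contain {a, b, c, d, e, f, g, h, i}, the full vertex set. Edge coverage: each edge of G has both endpoints in at least one bag. Running intersection: for every vertex, the bags containing it form a connected subtree. All three properties hold, so this is a valid tree decomposition of width max|bag| − 1 = 4, and hence tw(G) ≤ 4.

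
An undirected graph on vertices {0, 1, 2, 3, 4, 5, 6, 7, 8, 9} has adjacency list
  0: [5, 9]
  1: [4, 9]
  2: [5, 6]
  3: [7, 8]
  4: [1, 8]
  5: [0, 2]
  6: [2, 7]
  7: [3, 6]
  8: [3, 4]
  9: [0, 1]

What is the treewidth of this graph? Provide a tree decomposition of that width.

Treewidth 2.
Bags: B1 = {1, 4, 8}  B2 = {1, 8, 9}  B3 = {0, 8, 9}  B4 = {0, 5, 8}  B5 = {2, 5, 8}  B6 = {2, 6, 8}  B7 = {6, 7, 8}  B8 = {3, 7, 8}
Tree: B1–B2, B2–B3, B3–B4, B4–B5, B5–B6, B6–B7, B7–B8

Every bag has size at most 3, so the width is 3 − 1 = 2 and tw(G) ≤ 2. Since 8–4–1–9–0–5–2–6–7–3–8 is a cycle in G, G is not acyclic. Forests are exactly the graphs of treewidth ≤ 1, so tw(G) ≥ 2. The upper and lower bounds meet at 2, so that is the treewidth.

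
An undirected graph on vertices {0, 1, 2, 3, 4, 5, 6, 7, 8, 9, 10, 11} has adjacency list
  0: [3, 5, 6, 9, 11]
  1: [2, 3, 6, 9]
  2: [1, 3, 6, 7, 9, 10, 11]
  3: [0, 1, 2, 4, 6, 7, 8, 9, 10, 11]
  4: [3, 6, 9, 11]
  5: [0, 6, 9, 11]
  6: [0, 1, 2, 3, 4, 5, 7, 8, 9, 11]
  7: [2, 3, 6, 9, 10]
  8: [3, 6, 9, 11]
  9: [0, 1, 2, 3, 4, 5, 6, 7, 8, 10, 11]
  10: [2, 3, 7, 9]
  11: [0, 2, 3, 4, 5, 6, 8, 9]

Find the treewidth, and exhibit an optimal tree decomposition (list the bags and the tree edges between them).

Treewidth 4.
Bags: B1 = {3, 4, 6, 9, 11}  B2 = {3, 6, 8, 9, 11}  B3 = {0, 3, 6, 9, 11}  B4 = {2, 3, 6, 9, 11}  B5 = {1, 2, 3, 6, 9}  B6 = {0, 5, 6, 9, 11}  B7 = {2, 3, 6, 7, 9}  B8 = {2, 3, 7, 9, 10}
Tree: B1–B2, B1–B3, B3–B4, B4–B5, B3–B6, B4–B7, B7–B8

The largest bag has 5 vertices, giving width 4; this decomposition certifies tw(G) ≤ 4. On the other hand G contains the 5-clique {2, 3, 7, 9, 10}. A clique must lie in a single bag of any decomposition, so no decomposition can have width below 4. Therefore the treewidth is 4.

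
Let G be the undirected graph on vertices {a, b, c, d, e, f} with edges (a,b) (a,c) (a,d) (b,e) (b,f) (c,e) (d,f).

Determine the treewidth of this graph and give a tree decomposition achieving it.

Every bag has size at most 3, so the width is 3 − 1 = 2 and tw(G) ≤ 2. The edges f–d–a–b–f form a cycle, so G is not a tree and its treewidth is at least 2. Combining the bounds, tw(G) = 2.

Treewidth 2.
One such decomposition:
Bags: B1 = {b, d, f}  B2 = {a, b, d}  B3 = {a, b, e}  B4 = {a, c, e}
Tree: B1–B2, B2–B3, B3–B4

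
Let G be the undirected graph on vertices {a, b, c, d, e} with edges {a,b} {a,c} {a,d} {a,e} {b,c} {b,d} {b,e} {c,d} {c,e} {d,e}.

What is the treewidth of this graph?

A width-4 tree decomposition is:
Bags: B1 = {a, b, c, d, e}
Tree: (single bag)
With just one bag of size 5, the width is 5 − 1 = 4, so tw(G) ≤ 4. Conversely, {a, b, c, d, e} is a clique of size 5, and the vertices of any clique must share a bag in every tree decomposition; so some bag has ≥ 5 vertices and tw(G) ≥ 4. Hence tw(G) = 4 exactly.

4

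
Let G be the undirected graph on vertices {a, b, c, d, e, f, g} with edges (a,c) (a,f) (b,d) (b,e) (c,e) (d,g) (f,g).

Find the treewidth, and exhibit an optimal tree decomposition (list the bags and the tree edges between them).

Every bag has size at most 3, so the width is 3 − 1 = 2 and tw(G) ≤ 2. For the lower bound, G contains the cycle a–c–e–b–d–g–f–a, so G is not a forest; only forests have treewidth ≤ 1, hence tw(G) ≥ 2. Therefore the treewidth is 2.

Treewidth 2.
One such decomposition:
Bags: B1 = {a, c, e}  B2 = {a, b, e}  B3 = {a, b, d}  B4 = {a, d, g}  B5 = {a, f, g}
Tree: B1–B2, B2–B3, B3–B4, B4–B5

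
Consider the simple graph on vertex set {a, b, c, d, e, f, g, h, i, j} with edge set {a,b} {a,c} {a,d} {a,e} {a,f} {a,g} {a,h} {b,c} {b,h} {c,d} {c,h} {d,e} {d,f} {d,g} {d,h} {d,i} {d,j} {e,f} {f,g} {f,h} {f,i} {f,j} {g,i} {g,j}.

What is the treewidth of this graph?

3

A width-3 tree decomposition is:
Bags: B1 = {a, d, f, h}  B2 = {a, d, f, g}  B3 = {a, c, d, h}  B4 = {a, b, c, h}  B5 = {a, d, e, f}  B6 = {d, f, g, i}  B7 = {d, f, g, j}
Tree: B1–B2, B1–B3, B3–B4, B1–B5, B2–B6, B6–B7
Each bag holds 4 vertices, so the decomposition has width 3, which upper-bounds the treewidth. For the lower bound, the 4 vertices {a, c, d, h} are pairwise adjacent, and any tree decomposition puts a clique entirely inside one bag — forcing width ≥ 3. Combining the bounds, tw(G) = 3.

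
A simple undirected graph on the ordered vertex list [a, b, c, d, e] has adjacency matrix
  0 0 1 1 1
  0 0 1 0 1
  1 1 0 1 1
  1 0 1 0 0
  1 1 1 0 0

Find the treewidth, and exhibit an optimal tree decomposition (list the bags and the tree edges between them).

Every bag has size at most 3, so the width is 3 − 1 = 2 and tw(G) ≤ 2. For the lower bound, the 3 vertices {a, c, d} are pairwise adjacent, and any tree decomposition puts a clique entirely inside one bag — forcing width ≥ 2. Hence tw(G) = 2 exactly.

Treewidth 2.
One such decomposition:
Bags: B1 = {a, c, e}  B2 = {b, c, e}  B3 = {a, c, d}
Tree: B1–B2, B1–B3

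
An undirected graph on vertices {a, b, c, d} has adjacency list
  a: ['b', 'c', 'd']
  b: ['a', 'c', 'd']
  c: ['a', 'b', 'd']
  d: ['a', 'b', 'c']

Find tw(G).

A width-3 tree decomposition is:
Bags: B1 = {a, b, c, d}
Tree: (single bag)
With just one bag of size 4, the width is 4 − 1 = 3, so tw(G) ≤ 3. For the lower bound, the 4 vertices {a, b, c, d} are pairwise adjacent, and any tree decomposition puts a clique entirely inside one bag — forcing width ≥ 3. Therefore the treewidth is 3.

3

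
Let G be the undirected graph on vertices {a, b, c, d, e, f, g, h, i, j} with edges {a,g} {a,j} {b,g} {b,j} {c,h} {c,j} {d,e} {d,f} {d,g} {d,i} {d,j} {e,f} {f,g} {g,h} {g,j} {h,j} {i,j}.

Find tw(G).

A width-2 tree decomposition is:
Bags: B1 = {d, g, j}  B2 = {d, i, j}  B3 = {d, f, g}  B4 = {d, e, f}  B5 = {g, h, j}  B6 = {b, g, j}  B7 = {a, g, j}  B8 = {c, h, j}
Tree: B1–B2, B1–B3, B3–B4, B1–B5, B5–B6, B1–B7, B5–B8
Each bag holds 3 vertices, so the decomposition has width 2, which upper-bounds the treewidth. For the lower bound, the 3 vertices {d, g, j} are pairwise adjacent, and any tree decomposition puts a clique entirely inside one bag — forcing width ≥ 2. Therefore the treewidth is 2.

2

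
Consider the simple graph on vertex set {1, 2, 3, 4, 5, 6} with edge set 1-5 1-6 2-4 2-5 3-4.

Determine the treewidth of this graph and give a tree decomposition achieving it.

Treewidth 1.
Bags: B1 = {3, 4}  B2 = {2, 4}  B3 = {2, 5}  B4 = {1, 5}  B5 = {1, 6}
Tree: B1–B2, B2–B3, B3–B4, B4–B5

Each bag holds 2 vertices, so the decomposition has width 1, which upper-bounds the treewidth. G has an edge, so its treewidth is at least 1. The upper and lower bounds meet at 1, so that is the treewidth.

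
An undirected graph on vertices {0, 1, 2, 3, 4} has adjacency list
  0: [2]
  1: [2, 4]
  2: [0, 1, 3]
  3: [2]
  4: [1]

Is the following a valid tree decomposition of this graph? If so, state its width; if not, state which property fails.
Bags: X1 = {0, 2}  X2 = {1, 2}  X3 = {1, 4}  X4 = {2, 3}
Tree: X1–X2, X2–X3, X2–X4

Checking the three conditions: (i) the bags cover all of {0, 1, 2, 3, 4}; (ii) for each edge, some bag contains both endpoints; (iii) the bags containing any fixed vertex form a subtree. All hold, so the decomposition is valid with width 2 − 1 = 1.

Yes; width 1.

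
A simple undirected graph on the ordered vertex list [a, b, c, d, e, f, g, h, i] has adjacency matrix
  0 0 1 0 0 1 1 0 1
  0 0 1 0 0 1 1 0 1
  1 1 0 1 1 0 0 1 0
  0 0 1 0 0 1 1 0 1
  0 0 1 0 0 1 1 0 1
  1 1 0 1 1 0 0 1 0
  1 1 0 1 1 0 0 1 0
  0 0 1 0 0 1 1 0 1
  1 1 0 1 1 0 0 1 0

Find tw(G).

A width-4 tree decomposition is:
Bags: B1 = {c, f, g, h, i}  B2 = {a, c, f, g, i}  B3 = {c, e, f, g, i}  B4 = {c, d, f, g, i}  B5 = {b, c, f, g, i}
Tree: B1–B2, B2–B3, B3–B4, B4–B5
Each bag holds 5 vertices, so the decomposition has width 4, which upper-bounds the treewidth. For the lower bound: the 5 vertex sets {g,h}, {a,i}, {e,f}, {c}, {d} are disjoint, each induces a connected subgraph, and every pair is joined by at least one edge of G. Contracting each set to a single vertex therefore yields K_{5} as a minor, and since treewidth is minor-monotone, tw(G) ≥ tw(K_{5}) = 4. Combining the bounds, tw(G) = 4.

4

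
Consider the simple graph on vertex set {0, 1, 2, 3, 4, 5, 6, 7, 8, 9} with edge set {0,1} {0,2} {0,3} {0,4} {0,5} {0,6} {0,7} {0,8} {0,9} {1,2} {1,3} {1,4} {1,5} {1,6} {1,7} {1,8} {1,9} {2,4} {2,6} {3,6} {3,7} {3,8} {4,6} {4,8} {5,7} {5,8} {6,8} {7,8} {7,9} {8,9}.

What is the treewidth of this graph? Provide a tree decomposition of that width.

The largest bag has 5 vertices, giving width 4; this decomposition certifies tw(G) ≤ 4. Conversely, {0, 1, 4, 6, 8} is a clique of size 5, and the vertices of any clique must share a bag in every tree decomposition; so some bag has ≥ 5 vertices and tw(G) ≥ 4. Therefore the treewidth is 4.

Treewidth 4.
Bags: B1 = {0, 1, 7, 8, 9}  B2 = {0, 1, 3, 7, 8}  B3 = {0, 1, 3, 6, 8}  B4 = {0, 1, 4, 6, 8}  B5 = {0, 1, 5, 7, 8}  B6 = {0, 1, 2, 4, 6}
Tree: B1–B2, B2–B3, B3–B4, B1–B5, B4–B6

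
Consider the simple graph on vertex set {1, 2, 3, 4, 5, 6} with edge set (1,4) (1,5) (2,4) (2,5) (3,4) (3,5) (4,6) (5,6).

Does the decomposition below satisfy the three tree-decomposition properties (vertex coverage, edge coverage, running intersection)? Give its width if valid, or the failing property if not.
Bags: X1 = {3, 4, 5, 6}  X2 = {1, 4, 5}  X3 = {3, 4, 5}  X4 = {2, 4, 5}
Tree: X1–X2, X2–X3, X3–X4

No — bags containing vertex 3 are not connected in the tree.

A tree decomposition must satisfy three properties: every vertex lies in some bag; for every edge, both endpoints lie together in some bag; and for every vertex, the bags containing it form a connected subtree. Here bags containing vertex 3 are not connected in the tree, so the decomposition is invalid.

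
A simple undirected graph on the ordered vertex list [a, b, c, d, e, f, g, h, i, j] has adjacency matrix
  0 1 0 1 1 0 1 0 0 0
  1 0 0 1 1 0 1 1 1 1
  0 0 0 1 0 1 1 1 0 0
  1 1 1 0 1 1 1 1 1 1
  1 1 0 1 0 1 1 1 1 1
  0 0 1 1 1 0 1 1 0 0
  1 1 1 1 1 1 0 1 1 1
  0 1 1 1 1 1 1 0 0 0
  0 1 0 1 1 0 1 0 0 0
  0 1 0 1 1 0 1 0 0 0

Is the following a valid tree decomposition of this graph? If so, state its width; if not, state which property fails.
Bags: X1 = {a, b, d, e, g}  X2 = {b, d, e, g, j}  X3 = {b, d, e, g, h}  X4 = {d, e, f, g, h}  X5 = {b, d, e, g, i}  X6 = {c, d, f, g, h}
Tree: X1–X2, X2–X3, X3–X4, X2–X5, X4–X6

Vertex coverage: the bags together contain {a, b, c, d, e, f, g, h, i, j}, the full vertex set. Edge coverage: each edge of G has both endpoints in at least one bag. Running intersection: for every vertex, the bags containing it form a connected subtree. All three properties hold, so this is a valid tree decomposition of width max|bag| − 1 = 4, and hence tw(G) ≤ 4.

Yes; width 4.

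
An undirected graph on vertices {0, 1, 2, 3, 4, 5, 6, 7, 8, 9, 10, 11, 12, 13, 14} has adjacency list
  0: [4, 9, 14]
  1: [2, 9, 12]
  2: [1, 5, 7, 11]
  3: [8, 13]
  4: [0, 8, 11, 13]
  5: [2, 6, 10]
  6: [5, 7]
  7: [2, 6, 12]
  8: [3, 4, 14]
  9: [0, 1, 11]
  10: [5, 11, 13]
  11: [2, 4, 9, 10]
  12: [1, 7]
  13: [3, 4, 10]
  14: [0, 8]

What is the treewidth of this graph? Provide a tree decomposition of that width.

The largest bag has 4 vertices, giving width 3; this decomposition certifies tw(G) ≤ 3. For the lower bound: the 4 vertex sets {3,8,14}, {13}, {4}, {0,9,10,11} are disjoint, each induces a connected subgraph, and every pair is joined by at least one edge of G. Contracting each set to a single vertex therefore yields K_{4} as a minor, and since treewidth is minor-monotone, tw(G) ≥ tw(K_{4}) = 3. Therefore the treewidth is 3.

Treewidth 3.
One such decomposition:
Bags: B1 = {3, 8, 13, 14}  B2 = {4, 8, 13, 14}  B3 = {0, 4, 13, 14}  B4 = {0, 4, 10, 13}  B5 = {0, 4, 10, 11}  B6 = {0, 9, 10, 11}  B7 = {5, 9, 10, 11}  B8 = {2, 5, 9, 11}  B9 = {1, 2, 5, 9}  B10 = {1, 2, 5, 6}  B11 = {1, 2, 6, 7}  B12 = {1, 6, 7, 12}
Tree: B1–B2, B2–B3, B3–B4, B4–B5, B5–B6, B6–B7, B7–B8, B8–B9, B9–B10, B10–B11, B11–B12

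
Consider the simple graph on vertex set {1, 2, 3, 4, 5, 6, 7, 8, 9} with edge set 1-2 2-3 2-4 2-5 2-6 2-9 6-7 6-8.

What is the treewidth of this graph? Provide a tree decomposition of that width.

Each bag holds 2 vertices, so the decomposition has width 1, which upper-bounds the treewidth. Any graph with an edge has treewidth ≥ 1, and G has the edge 6–2. Hence tw(G) = 1 exactly.

Treewidth 1.
Bags: B1 = {2, 6}  B2 = {6, 8}  B3 = {2, 4}  B4 = {2, 5}  B5 = {2, 9}  B6 = {1, 2}  B7 = {6, 7}  B8 = {2, 3}
Tree: B1–B2, B1–B3, B1–B4, B4–B5, B4–B6, B1–B7, B6–B8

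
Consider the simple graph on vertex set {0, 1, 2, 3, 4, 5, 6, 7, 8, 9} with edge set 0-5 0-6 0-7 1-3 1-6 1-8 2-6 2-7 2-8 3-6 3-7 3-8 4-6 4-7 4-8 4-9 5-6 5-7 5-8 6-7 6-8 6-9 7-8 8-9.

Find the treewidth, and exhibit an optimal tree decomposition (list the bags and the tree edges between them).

Treewidth 3.
Bags: B1 = {4, 6, 7, 8}  B2 = {2, 6, 7, 8}  B3 = {3, 6, 7, 8}  B4 = {5, 6, 7, 8}  B5 = {0, 5, 6, 7}  B6 = {1, 3, 6, 8}  B7 = {4, 6, 8, 9}
Tree: B1–B2, B2–B3, B3–B4, B4–B5, B3–B6, B1–B7

The largest bag has 4 vertices, giving width 3; this decomposition certifies tw(G) ≤ 3. Conversely, {0, 5, 6, 7} is a clique of size 4, and the vertices of any clique must share a bag in every tree decomposition; so some bag has ≥ 4 vertices and tw(G) ≥ 3. Therefore the treewidth is 3.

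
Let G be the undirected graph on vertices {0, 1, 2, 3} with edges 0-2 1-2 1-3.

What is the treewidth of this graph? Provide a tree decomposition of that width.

Treewidth 1.
One optimal decomposition is:
Bags: B1 = {0, 2}  B2 = {1, 2}  B3 = {1, 3}
Tree: B1–B2, B2–B3

Each bag holds 2 vertices, so the decomposition has width 1, which upper-bounds the treewidth. Any graph with an edge has treewidth ≥ 1, and G has the edge 0–2. Hence tw(G) = 1 exactly.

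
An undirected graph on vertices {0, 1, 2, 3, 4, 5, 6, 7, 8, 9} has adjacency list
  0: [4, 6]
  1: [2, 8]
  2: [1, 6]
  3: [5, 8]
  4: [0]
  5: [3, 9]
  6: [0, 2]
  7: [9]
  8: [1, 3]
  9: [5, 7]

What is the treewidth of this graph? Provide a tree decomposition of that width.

Treewidth 1.
Bags: B1 = {0, 4}  B2 = {0, 6}  B3 = {2, 6}  B4 = {1, 2}  B5 = {1, 8}  B6 = {3, 8}  B7 = {3, 5}  B8 = {5, 9}  B9 = {7, 9}
Tree: B1–B2, B2–B3, B3–B4, B4–B5, B5–B6, B6–B7, B7–B8, B8–B9

The largest bag has 2 vertices, giving width 1; this decomposition certifies tw(G) ≤ 1. Since G has at least one edge (e.g. 4–0), it is not an edgeless graph, so tw(G) ≥ 1. Hence tw(G) = 1 exactly.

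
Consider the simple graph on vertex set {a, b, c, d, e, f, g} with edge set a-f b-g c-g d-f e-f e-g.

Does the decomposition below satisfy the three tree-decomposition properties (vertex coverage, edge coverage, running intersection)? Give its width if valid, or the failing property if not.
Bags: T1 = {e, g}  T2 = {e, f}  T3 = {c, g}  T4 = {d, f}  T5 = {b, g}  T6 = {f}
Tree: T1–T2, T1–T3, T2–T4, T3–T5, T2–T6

A tree decomposition must satisfy three properties: every vertex lies in some bag; for every edge, both endpoints lie together in some bag; and for every vertex, the bags containing it form a connected subtree. Here vertex a appears in no bag, so the decomposition is invalid.

No — vertex a appears in no bag.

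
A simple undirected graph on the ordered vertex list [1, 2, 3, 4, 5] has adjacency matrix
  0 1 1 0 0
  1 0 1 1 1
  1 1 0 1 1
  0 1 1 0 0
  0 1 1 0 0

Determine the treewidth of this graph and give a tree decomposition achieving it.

The largest bag has 3 vertices, giving width 2; this decomposition certifies tw(G) ≤ 2. On the other hand G contains the 3-clique {1, 2, 3}. A clique must lie in a single bag of any decomposition, so no decomposition can have width below 2. The upper and lower bounds meet at 2, so that is the treewidth.

Treewidth 2.
One such decomposition:
Bags: B1 = {2, 3, 5}  B2 = {1, 2, 3}  B3 = {2, 3, 4}
Tree: B1–B2, B2–B3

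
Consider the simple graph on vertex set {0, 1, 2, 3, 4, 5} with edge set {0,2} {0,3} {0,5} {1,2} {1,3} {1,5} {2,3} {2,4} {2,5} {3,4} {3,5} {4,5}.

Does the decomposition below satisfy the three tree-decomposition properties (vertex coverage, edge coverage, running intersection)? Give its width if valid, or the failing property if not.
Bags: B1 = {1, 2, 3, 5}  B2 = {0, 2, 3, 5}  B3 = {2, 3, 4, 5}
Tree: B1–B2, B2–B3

Every vertex of G appears in some bag (union = {0, 1, 2, 3, 4, 5}); every edge is covered by a bag; and for each vertex v the set of bags containing v is connected in the bag tree. The decomposition is therefore valid. The largest bag has 4 vertices, so the width is 3.

Yes; width 3.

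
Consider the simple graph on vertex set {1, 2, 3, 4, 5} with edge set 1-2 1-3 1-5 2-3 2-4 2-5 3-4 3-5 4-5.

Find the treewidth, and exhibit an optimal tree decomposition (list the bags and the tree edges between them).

Treewidth 3.
One such decomposition:
Bags: B1 = {1, 2, 3, 5}  B2 = {2, 3, 4, 5}
Tree: B1–B2

The largest bag has 4 vertices, giving width 3; this decomposition certifies tw(G) ≤ 3. Conversely, {1, 2, 3, 5} is a clique of size 4, and the vertices of any clique must share a bag in every tree decomposition; so some bag has ≥ 4 vertices and tw(G) ≥ 3. Combining the bounds, tw(G) = 3.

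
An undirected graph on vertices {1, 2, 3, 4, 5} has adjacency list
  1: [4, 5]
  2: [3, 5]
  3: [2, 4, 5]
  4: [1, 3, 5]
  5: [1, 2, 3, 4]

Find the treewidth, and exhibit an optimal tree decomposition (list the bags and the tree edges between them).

Each bag holds 3 vertices, so the decomposition has width 2, which upper-bounds the treewidth. For the lower bound, the 3 vertices {1, 4, 5} are pairwise adjacent, and any tree decomposition puts a clique entirely inside one bag — forcing width ≥ 2. Hence tw(G) = 2 exactly.

Treewidth 2.
One optimal decomposition is:
Bags: B1 = {2, 3, 5}  B2 = {3, 4, 5}  B3 = {1, 4, 5}
Tree: B1–B2, B2–B3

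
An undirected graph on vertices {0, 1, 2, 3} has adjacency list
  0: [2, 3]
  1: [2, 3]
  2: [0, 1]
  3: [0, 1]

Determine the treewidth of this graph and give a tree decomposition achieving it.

Treewidth 2.
One such decomposition:
Bags: B1 = {0, 1, 3}  B2 = {0, 1, 2}
Tree: B1–B2

Each bag holds 3 vertices, so the decomposition has width 2, which upper-bounds the treewidth. Since 0–3–1–2–0 is a cycle in G, G is not acyclic. Forests are exactly the graphs of treewidth ≤ 1, so tw(G) ≥ 2. Combining the bounds, tw(G) = 2.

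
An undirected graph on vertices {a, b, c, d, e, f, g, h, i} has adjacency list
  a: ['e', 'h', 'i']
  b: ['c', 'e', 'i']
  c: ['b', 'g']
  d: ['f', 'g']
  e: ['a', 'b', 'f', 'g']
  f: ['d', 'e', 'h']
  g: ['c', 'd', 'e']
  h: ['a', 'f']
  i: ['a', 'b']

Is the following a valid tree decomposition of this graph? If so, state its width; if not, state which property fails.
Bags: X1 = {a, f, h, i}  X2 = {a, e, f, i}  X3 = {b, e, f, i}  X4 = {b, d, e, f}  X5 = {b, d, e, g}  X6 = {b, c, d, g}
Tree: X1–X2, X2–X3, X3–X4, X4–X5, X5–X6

Every vertex of G appears in some bag (union = {a, b, c, d, e, f, g, h, i}); every edge is covered by a bag; and for each vertex v the set of bags containing v is connected in the bag tree. The decomposition is therefore valid. The largest bag has 4 vertices, so the width is 3.

Yes; width 3.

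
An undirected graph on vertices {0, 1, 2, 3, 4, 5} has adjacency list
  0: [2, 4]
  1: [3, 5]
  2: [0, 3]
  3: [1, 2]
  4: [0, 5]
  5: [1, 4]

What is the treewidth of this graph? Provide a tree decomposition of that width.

Each bag holds 3 vertices, so the decomposition has width 2, which upper-bounds the treewidth. The edges 2–3–1–5–4–0–2 form a cycle, so G is not a tree and its treewidth is at least 2. Therefore the treewidth is 2.

Treewidth 2.
One optimal decomposition is:
Bags: B1 = {1, 2, 3}  B2 = {1, 2, 5}  B3 = {2, 4, 5}  B4 = {0, 2, 4}
Tree: B1–B2, B2–B3, B3–B4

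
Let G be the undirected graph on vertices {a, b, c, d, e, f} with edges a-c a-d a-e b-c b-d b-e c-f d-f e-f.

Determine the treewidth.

A width-3 tree decomposition is:
Bags: B1 = {b, c, d, e}  B2 = {a, c, d, e}  B3 = {c, d, e, f}
Tree: B1–B2, B2–B3
Each bag holds 4 vertices, so the decomposition has width 3, which upper-bounds the treewidth. For the lower bound: the 4 vertex sets {b,d}, {a,e}, {c}, {f} are disjoint, each induces a connected subgraph, and every pair is joined by at least one edge of G. Contracting each set to a single vertex therefore yields K_{4} as a minor, and since treewidth is minor-monotone, tw(G) ≥ tw(K_{4}) = 3. Therefore the treewidth is 3.

3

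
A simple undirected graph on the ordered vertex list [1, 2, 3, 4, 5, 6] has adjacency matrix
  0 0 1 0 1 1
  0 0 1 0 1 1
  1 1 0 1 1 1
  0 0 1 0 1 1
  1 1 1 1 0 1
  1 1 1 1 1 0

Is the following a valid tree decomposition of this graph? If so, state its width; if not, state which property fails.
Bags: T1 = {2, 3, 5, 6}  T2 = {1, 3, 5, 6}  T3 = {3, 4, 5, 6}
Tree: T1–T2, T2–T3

Checking the three conditions: (i) the bags cover all of {1, 2, 3, 4, 5, 6}; (ii) for each edge, some bag contains both endpoints; (iii) the bags containing any fixed vertex form a subtree. All hold, so the decomposition is valid with width 4 − 1 = 3.

Yes; width 3.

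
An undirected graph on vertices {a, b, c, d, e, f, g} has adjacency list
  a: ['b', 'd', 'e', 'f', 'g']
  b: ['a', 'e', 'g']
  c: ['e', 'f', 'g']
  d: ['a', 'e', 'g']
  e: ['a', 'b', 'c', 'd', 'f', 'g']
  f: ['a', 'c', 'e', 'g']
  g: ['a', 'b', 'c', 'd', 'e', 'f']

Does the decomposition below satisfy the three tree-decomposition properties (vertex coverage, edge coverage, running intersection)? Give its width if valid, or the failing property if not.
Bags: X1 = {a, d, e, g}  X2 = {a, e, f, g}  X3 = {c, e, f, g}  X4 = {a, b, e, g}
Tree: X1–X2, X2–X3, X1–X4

Yes; width 3.

Checking the three conditions: (i) the bags cover all of {a, b, c, d, e, f, g}; (ii) for each edge, some bag contains both endpoints; (iii) the bags containing any fixed vertex form a subtree. All hold, so the decomposition is valid with width 4 − 1 = 3.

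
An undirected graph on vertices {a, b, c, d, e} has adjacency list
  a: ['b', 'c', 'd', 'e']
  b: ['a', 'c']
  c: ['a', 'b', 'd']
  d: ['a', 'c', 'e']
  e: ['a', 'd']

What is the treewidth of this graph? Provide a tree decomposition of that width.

Treewidth 2.
One such decomposition:
Bags: B1 = {a, b, c}  B2 = {a, c, d}  B3 = {a, d, e}
Tree: B1–B2, B2–B3

Each bag holds 3 vertices, so the decomposition has width 2, which upper-bounds the treewidth. Conversely, {a, d, e} is a clique of size 3, and the vertices of any clique must share a bag in every tree decomposition; so some bag has ≥ 3 vertices and tw(G) ≥ 2. Hence tw(G) = 2 exactly.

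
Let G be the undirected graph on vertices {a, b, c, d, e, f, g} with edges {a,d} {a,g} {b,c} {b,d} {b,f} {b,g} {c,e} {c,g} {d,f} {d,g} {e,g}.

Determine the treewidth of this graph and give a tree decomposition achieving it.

Treewidth 2.
Bags: B1 = {c, e, g}  B2 = {b, c, g}  B3 = {b, d, g}  B4 = {a, d, g}  B5 = {b, d, f}
Tree: B1–B2, B2–B3, B3–B4, B3–B5

Each bag holds 3 vertices, so the decomposition has width 2, which upper-bounds the treewidth. On the other hand G contains the 3-clique {a, d, g}. A clique must lie in a single bag of any decomposition, so no decomposition can have width below 2. The upper and lower bounds meet at 2, so that is the treewidth.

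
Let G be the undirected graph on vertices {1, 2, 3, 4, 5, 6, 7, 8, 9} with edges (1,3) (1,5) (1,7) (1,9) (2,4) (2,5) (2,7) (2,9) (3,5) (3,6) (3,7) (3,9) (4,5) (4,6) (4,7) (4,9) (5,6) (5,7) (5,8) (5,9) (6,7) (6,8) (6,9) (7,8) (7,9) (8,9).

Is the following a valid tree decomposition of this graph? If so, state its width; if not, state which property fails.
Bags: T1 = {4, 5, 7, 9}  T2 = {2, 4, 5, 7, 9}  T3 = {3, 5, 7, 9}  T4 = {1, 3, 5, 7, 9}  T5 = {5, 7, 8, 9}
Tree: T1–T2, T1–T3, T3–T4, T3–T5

A tree decomposition must satisfy three properties: every vertex lies in some bag; for every edge, both endpoints lie together in some bag; and for every vertex, the bags containing it form a connected subtree. Here vertex 6 appears in no bag, so the decomposition is invalid.

No — vertex 6 appears in no bag.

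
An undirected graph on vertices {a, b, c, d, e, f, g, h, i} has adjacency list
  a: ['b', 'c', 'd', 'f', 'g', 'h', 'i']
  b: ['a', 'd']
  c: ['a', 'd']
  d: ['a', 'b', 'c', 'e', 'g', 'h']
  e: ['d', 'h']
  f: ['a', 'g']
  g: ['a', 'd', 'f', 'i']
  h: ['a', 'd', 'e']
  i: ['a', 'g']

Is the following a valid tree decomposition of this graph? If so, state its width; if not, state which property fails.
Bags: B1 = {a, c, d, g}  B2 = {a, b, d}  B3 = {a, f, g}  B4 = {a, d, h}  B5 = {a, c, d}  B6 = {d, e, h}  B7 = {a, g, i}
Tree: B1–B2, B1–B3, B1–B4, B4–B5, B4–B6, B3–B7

A tree decomposition must satisfy three properties: every vertex lies in some bag; for every edge, both endpoints lie together in some bag; and for every vertex, the bags containing it form a connected subtree. Here bags containing vertex c are not connected in the tree, so the decomposition is invalid.

No — bags containing vertex c are not connected in the tree.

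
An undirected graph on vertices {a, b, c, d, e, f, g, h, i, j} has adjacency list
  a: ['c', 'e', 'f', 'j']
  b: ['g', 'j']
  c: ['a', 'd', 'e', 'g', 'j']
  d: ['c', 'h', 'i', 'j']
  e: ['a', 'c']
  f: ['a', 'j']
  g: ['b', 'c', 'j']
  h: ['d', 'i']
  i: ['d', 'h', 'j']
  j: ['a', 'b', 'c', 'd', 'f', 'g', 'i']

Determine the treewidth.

2

A width-2 tree decomposition is:
Bags: B1 = {c, d, j}  B2 = {a, c, j}  B3 = {d, i, j}  B4 = {a, c, e}  B5 = {c, g, j}  B6 = {d, h, i}  B7 = {a, f, j}  B8 = {b, g, j}
Tree: B1–B2, B1–B3, B2–B4, B2–B5, B3–B6, B2–B7, B5–B8
Each bag holds 3 vertices, so the decomposition has width 2, which upper-bounds the treewidth. For the lower bound, the 3 vertices {c, d, j} are pairwise adjacent, and any tree decomposition puts a clique entirely inside one bag — forcing width ≥ 2. Therefore the treewidth is 2.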